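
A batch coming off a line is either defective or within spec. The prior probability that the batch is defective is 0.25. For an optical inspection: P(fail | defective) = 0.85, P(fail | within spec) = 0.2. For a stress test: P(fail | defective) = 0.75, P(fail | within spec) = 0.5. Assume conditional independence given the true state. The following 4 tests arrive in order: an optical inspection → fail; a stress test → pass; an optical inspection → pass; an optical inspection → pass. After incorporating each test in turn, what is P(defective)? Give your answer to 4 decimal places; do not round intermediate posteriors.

Apply Bayes' rule sequentially, carrying P(defective) forward.
After an optical inspection='fail': P(defective) = 0.85·0.2500 / (0.85·0.2500 + 0.2·0.7500) ≈ 0.5862
After a stress test='pass': P(defective) = 0.25·0.5862 / (0.25·0.5862 + 0.5·0.4138) ≈ 0.4146
After an optical inspection='pass': P(defective) = 0.15·0.4146 / (0.15·0.4146 + 0.8·0.5854) ≈ 0.1172
After an optical inspection='pass': P(defective) = 0.15·0.1172 / (0.15·0.1172 + 0.8·0.8828) ≈ 0.0243

0.0243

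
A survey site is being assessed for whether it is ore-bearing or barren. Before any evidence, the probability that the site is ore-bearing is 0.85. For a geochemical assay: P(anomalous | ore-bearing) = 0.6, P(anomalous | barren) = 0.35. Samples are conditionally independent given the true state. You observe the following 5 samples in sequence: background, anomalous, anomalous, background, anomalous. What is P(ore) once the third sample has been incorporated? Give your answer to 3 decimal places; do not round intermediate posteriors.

0.911

After 'background': P(ore) = 0.4·0.8500 / (0.4·0.8500 + 0.65·0.1500) ≈ 0.7771
After 'anomalous': P(ore) = 0.6·0.7771 / (0.6·0.7771 + 0.35·0.2229) ≈ 0.8567
After 'anomalous': P(ore) = 0.6·0.8567 / (0.6·0.8567 + 0.35·0.1433) ≈ 0.9111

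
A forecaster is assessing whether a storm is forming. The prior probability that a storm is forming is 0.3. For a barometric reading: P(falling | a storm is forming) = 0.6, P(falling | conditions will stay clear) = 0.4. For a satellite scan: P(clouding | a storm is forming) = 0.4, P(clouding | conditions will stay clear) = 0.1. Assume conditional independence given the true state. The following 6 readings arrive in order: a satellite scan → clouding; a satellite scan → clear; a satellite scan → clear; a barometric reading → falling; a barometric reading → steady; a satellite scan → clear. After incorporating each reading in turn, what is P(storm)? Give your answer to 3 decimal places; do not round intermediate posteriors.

After a satellite scan='clouding': P(storm) = 0.4·0.3000 / (0.4·0.3000 + 0.1·0.7000) ≈ 0.6316
After a satellite scan='clear': P(storm) = 0.6·0.6316 / (0.6·0.6316 + 0.9·0.3684) ≈ 0.5333
After a satellite scan='clear': P(storm) = 0.6·0.5333 / (0.6·0.5333 + 0.9·0.4667) ≈ 0.4324
After a barometric reading='falling': P(storm) = 0.6·0.4324 / (0.6·0.4324 + 0.4·0.5676) ≈ 0.5333
After a barometric reading='steady': P(storm) = 0.4·0.5333 / (0.4·0.5333 + 0.6·0.4667) ≈ 0.4324
After a satellite scan='clear': P(storm) = 0.6·0.4324 / (0.6·0.4324 + 0.9·0.5676) ≈ 0.3368

0.337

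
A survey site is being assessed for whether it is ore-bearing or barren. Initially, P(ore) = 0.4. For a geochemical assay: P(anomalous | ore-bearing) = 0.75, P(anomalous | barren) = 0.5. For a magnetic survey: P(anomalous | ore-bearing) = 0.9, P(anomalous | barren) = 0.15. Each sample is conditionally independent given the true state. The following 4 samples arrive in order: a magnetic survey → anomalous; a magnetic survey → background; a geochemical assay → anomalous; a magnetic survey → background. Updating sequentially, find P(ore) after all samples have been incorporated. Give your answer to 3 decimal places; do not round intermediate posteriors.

0.077

Each posterior becomes the prior for the next update.
After a magnetic survey='anomalous': P(ore) = 0.9·0.4000 / (0.9·0.4000 + 0.15·0.6000) ≈ 0.8000
After a magnetic survey='background': P(ore) = 0.1·0.8000 / (0.1·0.8000 + 0.85·0.2000) ≈ 0.3200
After a geochemical assay='anomalous': P(ore) = 0.75·0.3200 / (0.75·0.3200 + 0.5·0.6800) ≈ 0.4138
After a magnetic survey='background': P(ore) = 0.1·0.4138 / (0.1·0.4138 + 0.85·0.5862) ≈ 0.0767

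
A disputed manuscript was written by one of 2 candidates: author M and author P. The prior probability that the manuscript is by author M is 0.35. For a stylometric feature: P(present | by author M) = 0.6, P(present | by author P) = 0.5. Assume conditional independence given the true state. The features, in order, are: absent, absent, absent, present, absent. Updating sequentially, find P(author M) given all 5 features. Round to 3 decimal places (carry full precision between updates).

0.209

After 'absent': P(author M) = 0.4·0.3500 / (0.4·0.3500 + 0.5·0.6500) ≈ 0.3011
After 'absent': P(author M) = 0.4·0.3011 / (0.4·0.3011 + 0.5·0.6989) ≈ 0.2563
After 'absent': P(author M) = 0.4·0.2563 / (0.4·0.2563 + 0.5·0.7437) ≈ 0.2161
After 'present': P(author M) = 0.6·0.2161 / (0.6·0.2161 + 0.5·0.7839) ≈ 0.2486
After 'absent': P(author M) = 0.4·0.2486 / (0.4·0.2486 + 0.5·0.7514) ≈ 0.2093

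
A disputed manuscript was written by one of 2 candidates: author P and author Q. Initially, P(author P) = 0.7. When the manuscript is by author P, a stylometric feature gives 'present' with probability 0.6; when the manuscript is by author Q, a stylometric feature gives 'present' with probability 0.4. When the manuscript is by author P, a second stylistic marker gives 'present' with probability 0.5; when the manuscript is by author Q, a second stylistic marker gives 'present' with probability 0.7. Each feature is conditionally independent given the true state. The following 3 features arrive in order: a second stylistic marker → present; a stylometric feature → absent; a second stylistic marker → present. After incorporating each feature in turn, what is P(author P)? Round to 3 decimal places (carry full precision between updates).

0.442

Apply Bayes' rule sequentially, carrying P(author P) forward.
After a second stylistic marker='present': P(author P) = 0.5·0.7000 / (0.5·0.7000 + 0.7·0.3000) ≈ 0.6250
After a stylometric feature='absent': P(author P) = 0.4·0.6250 / (0.4·0.6250 + 0.6·0.3750) ≈ 0.5263
After a second stylistic marker='present': P(author P) = 0.5·0.5263 / (0.5·0.5263 + 0.7·0.4737) ≈ 0.4425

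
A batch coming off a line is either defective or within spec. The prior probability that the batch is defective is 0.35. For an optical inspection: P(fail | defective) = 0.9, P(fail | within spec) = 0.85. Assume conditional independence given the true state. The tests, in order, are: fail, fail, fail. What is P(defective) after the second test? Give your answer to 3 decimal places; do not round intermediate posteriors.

After 'fail': P(defective) = 0.9·0.3500 / (0.9·0.3500 + 0.85·0.6500) ≈ 0.3631
After 'fail': P(defective) = 0.9·0.3631 / (0.9·0.3631 + 0.85·0.6369) ≈ 0.3764

0.376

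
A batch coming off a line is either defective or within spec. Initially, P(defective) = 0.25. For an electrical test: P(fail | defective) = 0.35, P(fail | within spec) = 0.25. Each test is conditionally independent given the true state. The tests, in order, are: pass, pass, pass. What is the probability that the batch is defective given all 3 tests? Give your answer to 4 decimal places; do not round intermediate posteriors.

After 'pass': P(defective) = 0.65·0.2500 / (0.65·0.2500 + 0.75·0.7500) ≈ 0.2241
After 'pass': P(defective) = 0.65·0.2241 / (0.65·0.2241 + 0.75·0.7759) ≈ 0.2002
After 'pass': P(defective) = 0.65·0.2002 / (0.65·0.2002 + 0.75·0.7998) ≈ 0.1783

0.1783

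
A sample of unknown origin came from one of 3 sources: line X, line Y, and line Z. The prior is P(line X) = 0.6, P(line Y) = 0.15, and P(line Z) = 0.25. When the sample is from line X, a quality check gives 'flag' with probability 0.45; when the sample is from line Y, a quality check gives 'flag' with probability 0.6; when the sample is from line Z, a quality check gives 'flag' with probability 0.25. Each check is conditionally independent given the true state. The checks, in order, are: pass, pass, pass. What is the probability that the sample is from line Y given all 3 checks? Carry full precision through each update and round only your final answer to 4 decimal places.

After 'pass': normaliser = 0.55·0.6000 + 0.4·0.1500 + 0.75·0.2500; P(line X) ≈ 0.5714, P(line Y) ≈ 0.1039, P(line Z) ≈ 0.3247
After 'pass': normaliser = 0.55·0.5714 + 0.4·0.1039 + 0.75·0.3247; P(line X) ≈ 0.5244, P(line Y) ≈ 0.0693, P(line Z) ≈ 0.4063
After 'pass': normaliser = 0.55·0.5244 + 0.4·0.0693 + 0.75·0.4063; P(line X) ≈ 0.4645, P(line Y) ≈ 0.0447, P(line Z) ≈ 0.4908

0.0447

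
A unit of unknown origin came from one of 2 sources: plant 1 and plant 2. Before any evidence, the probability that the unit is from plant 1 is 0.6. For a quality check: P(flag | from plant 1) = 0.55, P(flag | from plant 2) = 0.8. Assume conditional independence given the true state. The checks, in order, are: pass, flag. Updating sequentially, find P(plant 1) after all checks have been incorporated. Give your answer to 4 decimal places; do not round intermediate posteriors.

After 'pass': P(plant 1) = 0.45·0.6000 / (0.45·0.6000 + 0.2·0.4000) ≈ 0.7714
After 'flag': P(plant 1) = 0.55·0.7714 / (0.55·0.7714 + 0.8·0.2286) ≈ 0.6988

0.6988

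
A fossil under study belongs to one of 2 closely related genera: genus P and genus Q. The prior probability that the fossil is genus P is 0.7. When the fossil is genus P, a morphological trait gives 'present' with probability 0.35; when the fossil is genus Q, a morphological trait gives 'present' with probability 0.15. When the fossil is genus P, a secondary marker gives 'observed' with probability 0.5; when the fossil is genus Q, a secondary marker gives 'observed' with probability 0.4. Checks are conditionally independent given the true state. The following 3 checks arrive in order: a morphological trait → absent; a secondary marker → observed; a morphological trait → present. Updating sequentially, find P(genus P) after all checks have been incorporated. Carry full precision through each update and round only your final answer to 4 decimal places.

0.8388

After a morphological trait='absent': P(genus P) = 0.65·0.7000 / (0.65·0.7000 + 0.85·0.3000) ≈ 0.6408
After a secondary marker='observed': P(genus P) = 0.5·0.6408 / (0.5·0.6408 + 0.4·0.3592) ≈ 0.6904
After a morphological trait='present': P(genus P) = 0.35·0.6904 / (0.35·0.6904 + 0.15·0.3096) ≈ 0.8388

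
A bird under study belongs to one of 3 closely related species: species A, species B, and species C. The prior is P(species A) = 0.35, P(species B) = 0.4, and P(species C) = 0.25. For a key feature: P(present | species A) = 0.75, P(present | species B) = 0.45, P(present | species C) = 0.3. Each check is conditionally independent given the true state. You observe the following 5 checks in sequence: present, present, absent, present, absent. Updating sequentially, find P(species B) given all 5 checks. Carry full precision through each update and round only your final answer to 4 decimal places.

0.4680

After 'present': normaliser = 0.75·0.3500 + 0.45·0.4000 + 0.3·0.2500; P(species A) ≈ 0.5072, P(species B) ≈ 0.3478, P(species C) ≈ 0.1449
After 'present': normaliser = 0.75·0.5072 + 0.45·0.3478 + 0.3·0.1449; P(species A) ≈ 0.6554, P(species B) ≈ 0.2697, P(species C) ≈ 0.0749
After 'absent': normaliser = 0.25·0.6554 + 0.55·0.2697 + 0.7·0.0749; P(species A) ≈ 0.4494, P(species B) ≈ 0.4068, P(species C) ≈ 0.1438
After 'present': normaliser = 0.75·0.4494 + 0.45·0.4068 + 0.3·0.1438; P(species A) ≈ 0.5984, P(species B) ≈ 0.3250, P(species C) ≈ 0.0766
After 'absent': normaliser = 0.25·0.5984 + 0.55·0.3250 + 0.7·0.0766; P(species A) ≈ 0.3917, P(species B) ≈ 0.4680, P(species C) ≈ 0.1404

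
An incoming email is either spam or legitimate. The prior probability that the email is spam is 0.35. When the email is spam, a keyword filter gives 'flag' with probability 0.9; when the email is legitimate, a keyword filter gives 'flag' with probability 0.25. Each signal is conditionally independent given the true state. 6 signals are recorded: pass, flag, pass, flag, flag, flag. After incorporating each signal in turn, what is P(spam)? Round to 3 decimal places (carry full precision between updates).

0.617

After 'pass': P(spam) = 0.1·0.3500 / (0.1·0.3500 + 0.75·0.6500) ≈ 0.0670
After 'flag': P(spam) = 0.9·0.0670 / (0.9·0.0670 + 0.25·0.9330) ≈ 0.2054
After 'pass': P(spam) = 0.1·0.2054 / (0.1·0.2054 + 0.75·0.7946) ≈ 0.0333
After 'flag': P(spam) = 0.9·0.0333 / (0.9·0.0333 + 0.25·0.9667) ≈ 0.1104
After 'flag': P(spam) = 0.9·0.1104 / (0.9·0.1104 + 0.25·0.8896) ≈ 0.3087
After 'flag': P(spam) = 0.9·0.3087 / (0.9·0.3087 + 0.25·0.6913) ≈ 0.6165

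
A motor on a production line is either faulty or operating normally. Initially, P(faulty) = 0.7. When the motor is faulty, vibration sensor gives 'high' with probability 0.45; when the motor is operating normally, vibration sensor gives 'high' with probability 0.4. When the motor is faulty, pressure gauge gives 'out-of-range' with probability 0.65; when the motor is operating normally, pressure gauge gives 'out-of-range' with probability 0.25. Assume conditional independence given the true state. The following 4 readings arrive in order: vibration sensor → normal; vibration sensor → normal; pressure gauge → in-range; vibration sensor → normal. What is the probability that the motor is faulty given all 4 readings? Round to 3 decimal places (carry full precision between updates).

After vibration sensor='normal': P(faulty) = 0.55·0.7000 / (0.55·0.7000 + 0.6·0.3000) ≈ 0.6814
After vibration sensor='normal': P(faulty) = 0.55·0.6814 / (0.55·0.6814 + 0.6·0.3186) ≈ 0.6622
After pressure gauge='in-range': P(faulty) = 0.35·0.6622 / (0.35·0.6622 + 0.75·0.3378) ≈ 0.4778
After vibration sensor='normal': P(faulty) = 0.55·0.4778 / (0.55·0.4778 + 0.6·0.5222) ≈ 0.4561

0.456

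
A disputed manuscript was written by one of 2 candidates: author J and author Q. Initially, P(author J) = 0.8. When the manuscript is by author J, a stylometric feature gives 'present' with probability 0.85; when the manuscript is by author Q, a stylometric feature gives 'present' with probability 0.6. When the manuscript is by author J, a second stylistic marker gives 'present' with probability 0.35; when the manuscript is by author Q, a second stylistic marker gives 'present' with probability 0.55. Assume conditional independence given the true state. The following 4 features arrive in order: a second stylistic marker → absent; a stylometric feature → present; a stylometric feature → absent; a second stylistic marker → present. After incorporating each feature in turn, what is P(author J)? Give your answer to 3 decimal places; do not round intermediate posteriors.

0.661

After a second stylistic marker='absent': P(author J) = 0.65·0.8000 / (0.65·0.8000 + 0.45·0.2000) ≈ 0.8525
After a stylometric feature='present': P(author J) = 0.85·0.8525 / (0.85·0.8525 + 0.6·0.1475) ≈ 0.8911
After a stylometric feature='absent': P(author J) = 0.15·0.8911 / (0.15·0.8911 + 0.4·0.1089) ≈ 0.7543
After a second stylistic marker='present': P(author J) = 0.35·0.7543 / (0.35·0.7543 + 0.55·0.2457) ≈ 0.6614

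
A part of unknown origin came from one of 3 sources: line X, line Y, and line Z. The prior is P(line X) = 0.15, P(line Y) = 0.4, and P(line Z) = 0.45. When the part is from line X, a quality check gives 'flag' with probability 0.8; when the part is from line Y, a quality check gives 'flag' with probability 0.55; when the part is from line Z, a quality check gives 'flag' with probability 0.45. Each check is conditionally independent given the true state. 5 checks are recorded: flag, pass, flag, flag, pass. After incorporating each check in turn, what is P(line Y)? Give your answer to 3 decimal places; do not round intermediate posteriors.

0.465

After 'flag': normaliser = 0.8·0.1500 + 0.55·0.4000 + 0.45·0.4500; P(line X) ≈ 0.2212, P(line Y) ≈ 0.4055, P(line Z) ≈ 0.3733
After 'pass': normaliser = 0.2·0.2212 + 0.45·0.4055 + 0.55·0.3733; P(line X) ≈ 0.1024, P(line Y) ≈ 0.4224, P(line Z) ≈ 0.4752
After 'flag': normaliser = 0.8·0.1024 + 0.55·0.4224 + 0.45·0.4752; P(line X) ≈ 0.1551, P(line Y) ≈ 0.4399, P(line Z) ≈ 0.4049
After 'flag': normaliser = 0.8·0.1551 + 0.55·0.4399 + 0.45·0.4049; P(line X) ≈ 0.2263, P(line Y) ≈ 0.4413, P(line Z) ≈ 0.3323
After 'pass': normaliser = 0.2·0.2263 + 0.45·0.4413 + 0.55·0.3323; P(line X) ≈ 0.1061, P(line Y) ≈ 0.4655, P(line Z) ≈ 0.4284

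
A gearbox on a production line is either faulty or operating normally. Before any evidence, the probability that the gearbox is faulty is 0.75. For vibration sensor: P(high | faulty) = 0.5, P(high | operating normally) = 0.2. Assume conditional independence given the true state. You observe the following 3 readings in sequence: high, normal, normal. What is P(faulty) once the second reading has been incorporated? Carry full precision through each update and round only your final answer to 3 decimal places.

After 'high': P(faulty) = 0.5·0.7500 / (0.5·0.7500 + 0.2·0.2500) ≈ 0.8824
After 'normal': P(faulty) = 0.5·0.8824 / (0.5·0.8824 + 0.8·0.1176) ≈ 0.8242

0.824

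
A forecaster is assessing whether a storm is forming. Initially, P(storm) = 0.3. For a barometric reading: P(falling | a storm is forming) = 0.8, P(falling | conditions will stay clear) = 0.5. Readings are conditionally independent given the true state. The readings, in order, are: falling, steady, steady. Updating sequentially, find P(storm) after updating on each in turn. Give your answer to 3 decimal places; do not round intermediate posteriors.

After 'falling': P(storm) = 0.8·0.3000 / (0.8·0.3000 + 0.5·0.7000) ≈ 0.4068
After 'steady': P(storm) = 0.2·0.4068 / (0.2·0.4068 + 0.5·0.5932) ≈ 0.2152
After 'steady': P(storm) = 0.2·0.2152 / (0.2·0.2152 + 0.5·0.7848) ≈ 0.0989

0.099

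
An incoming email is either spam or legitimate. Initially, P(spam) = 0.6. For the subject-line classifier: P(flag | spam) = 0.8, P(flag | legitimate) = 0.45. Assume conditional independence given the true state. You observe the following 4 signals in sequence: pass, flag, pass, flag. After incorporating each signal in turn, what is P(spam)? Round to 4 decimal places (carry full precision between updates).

0.3853

Apply Bayes' rule sequentially, carrying P(spam) forward.
After 'pass': P(spam) = 0.2·0.6000 / (0.2·0.6000 + 0.55·0.4000) ≈ 0.3529
After 'flag': P(spam) = 0.8·0.3529 / (0.8·0.3529 + 0.45·0.6471) ≈ 0.4923
After 'pass': P(spam) = 0.2·0.4923 / (0.2·0.4923 + 0.55·0.5077) ≈ 0.2607
After 'flag': P(spam) = 0.8·0.2607 / (0.8·0.2607 + 0.45·0.7393) ≈ 0.3853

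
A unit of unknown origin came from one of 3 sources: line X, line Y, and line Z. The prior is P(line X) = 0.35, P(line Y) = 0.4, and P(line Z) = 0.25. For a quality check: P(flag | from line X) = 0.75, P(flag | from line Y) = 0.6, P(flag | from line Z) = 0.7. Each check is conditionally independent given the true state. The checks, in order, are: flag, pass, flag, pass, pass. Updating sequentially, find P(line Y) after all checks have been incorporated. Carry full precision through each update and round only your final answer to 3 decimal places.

0.591

After 'flag': normaliser = 0.75·0.3500 + 0.6·0.4000 + 0.7·0.2500; P(line X) ≈ 0.3875, P(line Y) ≈ 0.3542, P(line Z) ≈ 0.2583
After 'pass': normaliser = 0.25·0.3875 + 0.4·0.3542 + 0.3·0.2583; P(line X) ≈ 0.3065, P(line Y) ≈ 0.4483, P(line Z) ≈ 0.2452
After 'flag': normaliser = 0.75·0.3065 + 0.6·0.4483 + 0.7·0.2452; P(line X) ≈ 0.3428, P(line Y) ≈ 0.4012, P(line Z) ≈ 0.2560
After 'pass': normaliser = 0.25·0.3428 + 0.4·0.4012 + 0.3·0.2560; P(line X) ≈ 0.2654, P(line Y) ≈ 0.4969, P(line Z) ≈ 0.2378
After 'pass': normaliser = 0.25·0.2654 + 0.4·0.4969 + 0.3·0.2378; P(line X) ≈ 0.1972, P(line Y) ≈ 0.5908, P(line Z) ≈ 0.2120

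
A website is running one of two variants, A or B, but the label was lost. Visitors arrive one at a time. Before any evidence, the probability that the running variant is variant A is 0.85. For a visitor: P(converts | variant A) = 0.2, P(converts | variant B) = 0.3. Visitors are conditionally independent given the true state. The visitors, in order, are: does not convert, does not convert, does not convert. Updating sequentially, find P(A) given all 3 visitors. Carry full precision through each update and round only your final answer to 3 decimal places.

After 'does not convert': P(A) = 0.8·0.8500 / (0.8·0.8500 + 0.7·0.1500) ≈ 0.8662
After 'does not convert': P(A) = 0.8·0.8662 / (0.8·0.8662 + 0.7·0.1338) ≈ 0.8810
After 'does not convert': P(A) = 0.8·0.8810 / (0.8·0.8810 + 0.7·0.1190) ≈ 0.8943

0.894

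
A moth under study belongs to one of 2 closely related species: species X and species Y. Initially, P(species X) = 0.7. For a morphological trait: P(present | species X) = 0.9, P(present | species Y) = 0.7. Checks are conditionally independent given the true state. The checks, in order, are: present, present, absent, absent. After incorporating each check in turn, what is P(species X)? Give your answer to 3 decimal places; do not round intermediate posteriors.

0.300

After 'present': P(species X) = 0.9·0.7000 / (0.9·0.7000 + 0.7·0.3000) ≈ 0.7500
After 'present': P(species X) = 0.9·0.7500 / (0.9·0.7500 + 0.7·0.2500) ≈ 0.7941
After 'absent': P(species X) = 0.1·0.7941 / (0.1·0.7941 + 0.3·0.2059) ≈ 0.5625
After 'absent': P(species X) = 0.1·0.5625 / (0.1·0.5625 + 0.3·0.4375) ≈ 0.3000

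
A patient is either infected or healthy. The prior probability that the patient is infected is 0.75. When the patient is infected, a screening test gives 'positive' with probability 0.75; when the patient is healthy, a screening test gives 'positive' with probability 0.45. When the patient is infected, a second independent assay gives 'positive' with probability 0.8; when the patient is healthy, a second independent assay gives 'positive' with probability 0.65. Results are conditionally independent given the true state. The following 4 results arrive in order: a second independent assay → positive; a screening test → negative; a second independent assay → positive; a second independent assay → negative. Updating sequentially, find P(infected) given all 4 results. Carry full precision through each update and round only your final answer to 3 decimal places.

After a second independent assay='positive': P(infected) = 0.8·0.7500 / (0.8·0.7500 + 0.65·0.2500) ≈ 0.7869
After a screening test='negative': P(infected) = 0.25·0.7869 / (0.25·0.7869 + 0.55·0.2131) ≈ 0.6266
After a second independent assay='positive': P(infected) = 0.8·0.6266 / (0.8·0.6266 + 0.65·0.3734) ≈ 0.6738
After a second independent assay='negative': P(infected) = 0.2·0.6738 / (0.2·0.6738 + 0.35·0.3262) ≈ 0.5414

0.541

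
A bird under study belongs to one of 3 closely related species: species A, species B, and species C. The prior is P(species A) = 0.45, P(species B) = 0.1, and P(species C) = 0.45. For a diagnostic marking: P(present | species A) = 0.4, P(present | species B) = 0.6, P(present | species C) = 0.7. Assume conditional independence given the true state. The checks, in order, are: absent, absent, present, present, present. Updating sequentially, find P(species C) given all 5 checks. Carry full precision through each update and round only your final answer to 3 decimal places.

0.501

Apply Bayes' rule sequentially, carrying P(species C) forward.
After 'absent': normaliser = 0.6·0.4500 + 0.4·0.1000 + 0.3·0.4500; P(species A) ≈ 0.6067, P(species B) ≈ 0.0899, P(species C) ≈ 0.3034
After 'absent': normaliser = 0.6·0.6067 + 0.4·0.0899 + 0.3·0.3034; P(species A) ≈ 0.7414, P(species B) ≈ 0.0732, P(species C) ≈ 0.1854
After 'present': normaliser = 0.4·0.7414 + 0.6·0.0732 + 0.7·0.1854; P(species A) ≈ 0.6307, P(species B) ≈ 0.0934, P(species C) ≈ 0.2759
After 'present': normaliser = 0.4·0.6307 + 0.6·0.0934 + 0.7·0.2759; P(species A) ≈ 0.5031, P(species B) ≈ 0.1118, P(species C) ≈ 0.3852
After 'present': normaliser = 0.4·0.5031 + 0.6·0.1118 + 0.7·0.3852; P(species A) ≈ 0.3741, P(species B) ≈ 0.1247, P(species C) ≈ 0.5012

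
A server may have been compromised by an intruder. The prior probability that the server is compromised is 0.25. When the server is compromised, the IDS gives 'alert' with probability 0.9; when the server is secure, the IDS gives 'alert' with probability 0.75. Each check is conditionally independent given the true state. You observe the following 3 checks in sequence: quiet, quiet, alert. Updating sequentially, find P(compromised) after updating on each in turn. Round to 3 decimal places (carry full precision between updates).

0.060

After 'quiet': P(compromised) = 0.1·0.2500 / (0.1·0.2500 + 0.25·0.7500) ≈ 0.1176
After 'quiet': P(compromised) = 0.1·0.1176 / (0.1·0.1176 + 0.25·0.8824) ≈ 0.0506
After 'alert': P(compromised) = 0.9·0.0506 / (0.9·0.0506 + 0.75·0.9494) ≈ 0.0602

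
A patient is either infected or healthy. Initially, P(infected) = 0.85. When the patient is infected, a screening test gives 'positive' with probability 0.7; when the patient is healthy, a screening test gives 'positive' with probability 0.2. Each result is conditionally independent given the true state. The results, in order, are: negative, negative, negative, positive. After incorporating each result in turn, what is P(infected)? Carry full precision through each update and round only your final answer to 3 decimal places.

After 'negative': P(infected) = 0.3·0.8500 / (0.3·0.8500 + 0.8·0.1500) ≈ 0.6800
After 'negative': P(infected) = 0.3·0.6800 / (0.3·0.6800 + 0.8·0.3200) ≈ 0.4435
After 'negative': P(infected) = 0.3·0.4435 / (0.3·0.4435 + 0.8·0.5565) ≈ 0.2301
After 'positive': P(infected) = 0.7·0.2301 / (0.7·0.2301 + 0.2·0.7699) ≈ 0.5112

0.511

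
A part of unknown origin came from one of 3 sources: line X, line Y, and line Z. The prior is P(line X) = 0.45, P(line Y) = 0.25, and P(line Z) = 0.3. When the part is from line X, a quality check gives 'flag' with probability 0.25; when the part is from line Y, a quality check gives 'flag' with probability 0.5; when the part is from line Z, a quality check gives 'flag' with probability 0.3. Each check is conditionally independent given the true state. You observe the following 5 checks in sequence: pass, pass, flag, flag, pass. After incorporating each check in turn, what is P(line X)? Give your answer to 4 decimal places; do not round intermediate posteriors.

After 'pass': normaliser = 0.75·0.4500 + 0.5·0.2500 + 0.7·0.3000; P(line X) ≈ 0.5019, P(line Y) ≈ 0.1859, P(line Z) ≈ 0.3123
After 'pass': normaliser = 0.75·0.5019 + 0.5·0.1859 + 0.7·0.3123; P(line X) ≈ 0.5471, P(line Y) ≈ 0.1351, P(line Z) ≈ 0.3178
After 'flag': normaliser = 0.25·0.5471 + 0.5·0.1351 + 0.3·0.3178; P(line X) ≈ 0.4565, P(line Y) ≈ 0.2254, P(line Z) ≈ 0.3181
After 'flag': normaliser = 0.25·0.4565 + 0.5·0.2254 + 0.3·0.3181; P(line X) ≈ 0.3541, P(line Y) ≈ 0.3497, P(line Z) ≈ 0.2961
After 'pass': normaliser = 0.75·0.3541 + 0.5·0.3497 + 0.7·0.2961; P(line X) ≈ 0.4100, P(line Y) ≈ 0.2700, P(line Z) ≈ 0.3200

0.4100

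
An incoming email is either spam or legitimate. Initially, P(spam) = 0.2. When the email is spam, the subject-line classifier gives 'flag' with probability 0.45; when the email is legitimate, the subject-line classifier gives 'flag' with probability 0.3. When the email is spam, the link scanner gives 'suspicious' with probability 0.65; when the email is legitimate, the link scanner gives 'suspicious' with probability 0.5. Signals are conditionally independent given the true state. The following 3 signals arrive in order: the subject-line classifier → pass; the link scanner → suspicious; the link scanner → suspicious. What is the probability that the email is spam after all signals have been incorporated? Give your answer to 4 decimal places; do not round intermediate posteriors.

0.2492

After the subject-line classifier='pass': P(spam) = 0.55·0.2000 / (0.55·0.2000 + 0.7·0.8000) ≈ 0.1642
After the link scanner='suspicious': P(spam) = 0.65·0.1642 / (0.65·0.1642 + 0.5·0.8358) ≈ 0.2034
After the link scanner='suspicious': P(spam) = 0.65·0.2034 / (0.65·0.2034 + 0.5·0.7966) ≈ 0.2492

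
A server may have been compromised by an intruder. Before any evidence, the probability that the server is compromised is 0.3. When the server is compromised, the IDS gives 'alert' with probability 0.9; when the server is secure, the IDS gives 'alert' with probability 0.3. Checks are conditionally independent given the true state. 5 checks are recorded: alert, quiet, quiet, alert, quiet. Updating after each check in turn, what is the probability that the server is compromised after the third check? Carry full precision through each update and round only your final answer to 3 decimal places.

After 'alert': P(compromised) = 0.9·0.3000 / (0.9·0.3000 + 0.3·0.7000) ≈ 0.5625
After 'quiet': P(compromised) = 0.1·0.5625 / (0.1·0.5625 + 0.7·0.4375) ≈ 0.1552
After 'quiet': P(compromised) = 0.1·0.1552 / (0.1·0.1552 + 0.7·0.8448) ≈ 0.0256

0.026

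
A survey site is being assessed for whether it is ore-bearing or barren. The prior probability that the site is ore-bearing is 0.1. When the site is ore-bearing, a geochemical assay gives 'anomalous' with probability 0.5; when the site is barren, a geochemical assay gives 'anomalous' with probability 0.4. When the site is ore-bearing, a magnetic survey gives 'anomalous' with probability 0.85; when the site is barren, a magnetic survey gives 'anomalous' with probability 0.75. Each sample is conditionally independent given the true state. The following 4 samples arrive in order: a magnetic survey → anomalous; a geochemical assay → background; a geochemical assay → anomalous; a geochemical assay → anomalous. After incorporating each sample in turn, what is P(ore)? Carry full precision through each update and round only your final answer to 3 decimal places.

After a magnetic survey='anomalous': P(ore) = 0.85·0.1000 / (0.85·0.1000 + 0.75·0.9000) ≈ 0.1118
After a geochemical assay='background': P(ore) = 0.5·0.1118 / (0.5·0.1118 + 0.6·0.8882) ≈ 0.0950
After a geochemical assay='anomalous': P(ore) = 0.5·0.0950 / (0.5·0.0950 + 0.4·0.9050) ≈ 0.1160
After a geochemical assay='anomalous': P(ore) = 0.5·0.1160 / (0.5·0.1160 + 0.4·0.8840) ≈ 0.1409

0.141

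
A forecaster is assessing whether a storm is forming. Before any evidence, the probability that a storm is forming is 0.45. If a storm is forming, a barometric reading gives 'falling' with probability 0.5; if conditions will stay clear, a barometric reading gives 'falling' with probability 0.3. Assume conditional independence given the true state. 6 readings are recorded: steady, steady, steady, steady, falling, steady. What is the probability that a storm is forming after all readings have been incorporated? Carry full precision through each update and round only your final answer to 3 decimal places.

Apply Bayes' rule sequentially, carrying P(storm) forward.
After 'steady': P(storm) = 0.5·0.4500 / (0.5·0.4500 + 0.7·0.5500) ≈ 0.3689
After 'steady': P(storm) = 0.5·0.3689 / (0.5·0.3689 + 0.7·0.6311) ≈ 0.2945
After 'steady': P(storm) = 0.5·0.2945 / (0.5·0.2945 + 0.7·0.7055) ≈ 0.2297
After 'steady': P(storm) = 0.5·0.2297 / (0.5·0.2297 + 0.7·0.7703) ≈ 0.1756
After 'falling': P(storm) = 0.5·0.1756 / (0.5·0.1756 + 0.3·0.8244) ≈ 0.2620
After 'steady': P(storm) = 0.5·0.2620 / (0.5·0.2620 + 0.7·0.7380) ≈ 0.2023

0.202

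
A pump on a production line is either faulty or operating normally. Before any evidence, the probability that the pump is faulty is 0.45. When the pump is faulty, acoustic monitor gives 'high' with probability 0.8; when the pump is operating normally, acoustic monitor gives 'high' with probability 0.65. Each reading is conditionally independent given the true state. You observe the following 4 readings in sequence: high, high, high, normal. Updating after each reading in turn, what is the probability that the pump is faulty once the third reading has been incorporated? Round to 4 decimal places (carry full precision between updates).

0.6040

After 'high': P(faulty) = 0.8·0.4500 / (0.8·0.4500 + 0.65·0.5500) ≈ 0.5017
After 'high': P(faulty) = 0.8·0.5017 / (0.8·0.5017 + 0.65·0.4983) ≈ 0.5534
After 'high': P(faulty) = 0.8·0.5534 / (0.8·0.5534 + 0.65·0.4466) ≈ 0.6040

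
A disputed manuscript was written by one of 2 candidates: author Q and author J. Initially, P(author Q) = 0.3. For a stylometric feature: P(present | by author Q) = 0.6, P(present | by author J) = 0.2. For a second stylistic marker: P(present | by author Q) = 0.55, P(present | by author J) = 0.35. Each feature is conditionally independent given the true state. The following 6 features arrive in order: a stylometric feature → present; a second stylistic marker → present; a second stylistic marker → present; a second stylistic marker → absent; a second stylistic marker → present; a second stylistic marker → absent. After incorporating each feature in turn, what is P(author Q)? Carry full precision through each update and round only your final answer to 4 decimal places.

After a stylometric feature='present': P(author Q) = 0.6·0.3000 / (0.6·0.3000 + 0.2·0.7000) ≈ 0.5625
After a second stylistic marker='present': P(author Q) = 0.55·0.5625 / (0.55·0.5625 + 0.35·0.4375) ≈ 0.6689
After a second stylistic marker='present': P(author Q) = 0.55·0.6689 / (0.55·0.6689 + 0.35·0.3311) ≈ 0.7605
After a second stylistic marker='absent': P(author Q) = 0.45·0.7605 / (0.45·0.7605 + 0.65·0.2395) ≈ 0.6873
After a second stylistic marker='present': P(author Q) = 0.55·0.6873 / (0.55·0.6873 + 0.35·0.3127) ≈ 0.7755
After a second stylistic marker='absent': P(author Q) = 0.45·0.7755 / (0.45·0.7755 + 0.65·0.2245) ≈ 0.7051

0.7051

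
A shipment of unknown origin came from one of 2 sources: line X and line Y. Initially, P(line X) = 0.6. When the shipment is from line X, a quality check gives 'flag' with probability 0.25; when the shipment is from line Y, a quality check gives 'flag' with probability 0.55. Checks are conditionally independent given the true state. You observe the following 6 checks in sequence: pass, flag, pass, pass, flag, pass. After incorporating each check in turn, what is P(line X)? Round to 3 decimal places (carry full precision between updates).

After 'pass': P(line X) = 0.75·0.6000 / (0.75·0.6000 + 0.45·0.4000) ≈ 0.7143
After 'flag': P(line X) = 0.25·0.7143 / (0.25·0.7143 + 0.55·0.2857) ≈ 0.5319
After 'pass': P(line X) = 0.75·0.5319 / (0.75·0.5319 + 0.45·0.4681) ≈ 0.6545
After 'pass': P(line X) = 0.75·0.6545 / (0.75·0.6545 + 0.45·0.3455) ≈ 0.7594
After 'flag': P(line X) = 0.25·0.7594 / (0.25·0.7594 + 0.55·0.2406) ≈ 0.5893
After 'pass': P(line X) = 0.75·0.5893 / (0.75·0.5893 + 0.45·0.4107) ≈ 0.7051

0.705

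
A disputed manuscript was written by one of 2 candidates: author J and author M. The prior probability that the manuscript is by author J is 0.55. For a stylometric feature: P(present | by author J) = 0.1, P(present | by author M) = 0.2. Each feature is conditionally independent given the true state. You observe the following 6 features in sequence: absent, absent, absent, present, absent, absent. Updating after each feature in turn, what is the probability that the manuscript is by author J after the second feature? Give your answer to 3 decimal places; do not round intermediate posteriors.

After 'absent': P(author J) = 0.9·0.5500 / (0.9·0.5500 + 0.8·0.4500) ≈ 0.5789
After 'absent': P(author J) = 0.9·0.5789 / (0.9·0.5789 + 0.8·0.4211) ≈ 0.6074

0.607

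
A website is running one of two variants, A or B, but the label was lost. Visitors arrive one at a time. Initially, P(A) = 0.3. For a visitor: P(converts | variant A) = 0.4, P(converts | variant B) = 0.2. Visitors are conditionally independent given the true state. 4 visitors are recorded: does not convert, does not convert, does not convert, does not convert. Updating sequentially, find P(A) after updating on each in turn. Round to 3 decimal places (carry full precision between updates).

After 'does not convert': P(A) = 0.6·0.3000 / (0.6·0.3000 + 0.8·0.7000) ≈ 0.2432
After 'does not convert': P(A) = 0.6·0.2432 / (0.6·0.2432 + 0.8·0.7568) ≈ 0.1942
After 'does not convert': P(A) = 0.6·0.1942 / (0.6·0.1942 + 0.8·0.8058) ≈ 0.1531
After 'does not convert': P(A) = 0.6·0.1531 / (0.6·0.1531 + 0.8·0.8469) ≈ 0.1194

0.119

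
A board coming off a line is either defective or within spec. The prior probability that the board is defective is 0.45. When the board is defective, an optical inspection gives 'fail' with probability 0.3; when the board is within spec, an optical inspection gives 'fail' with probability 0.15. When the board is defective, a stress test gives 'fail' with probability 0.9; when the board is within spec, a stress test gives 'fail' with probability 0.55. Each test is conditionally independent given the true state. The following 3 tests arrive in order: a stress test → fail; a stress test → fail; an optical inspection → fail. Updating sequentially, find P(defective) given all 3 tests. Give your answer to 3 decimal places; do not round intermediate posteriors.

0.814

Apply Bayes' rule sequentially, carrying P(defective) forward.
After a stress test='fail': P(defective) = 0.9·0.4500 / (0.9·0.4500 + 0.55·0.5500) ≈ 0.5724
After a stress test='fail': P(defective) = 0.9·0.5724 / (0.9·0.5724 + 0.55·0.4276) ≈ 0.6866
After an optical inspection='fail': P(defective) = 0.3·0.6866 / (0.3·0.6866 + 0.15·0.3134) ≈ 0.8142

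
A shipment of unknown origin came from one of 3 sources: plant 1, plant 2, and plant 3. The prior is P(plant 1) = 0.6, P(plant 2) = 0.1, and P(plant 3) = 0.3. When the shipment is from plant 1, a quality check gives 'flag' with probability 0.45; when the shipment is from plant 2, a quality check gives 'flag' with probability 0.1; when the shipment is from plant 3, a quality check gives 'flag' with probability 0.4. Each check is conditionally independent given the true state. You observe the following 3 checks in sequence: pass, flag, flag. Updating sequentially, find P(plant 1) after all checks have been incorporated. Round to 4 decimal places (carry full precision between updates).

After 'pass': normaliser = 0.55·0.6000 + 0.9·0.1000 + 0.6·0.3000; P(plant 1) ≈ 0.5500, P(plant 2) ≈ 0.1500, P(plant 3) ≈ 0.3000
After 'flag': normaliser = 0.45·0.5500 + 0.1·0.1500 + 0.4·0.3000; P(plant 1) ≈ 0.6471, P(plant 2) ≈ 0.0392, P(plant 3) ≈ 0.3137
After 'flag': normaliser = 0.45·0.6471 + 0.1·0.0392 + 0.4·0.3137; P(plant 1) ≈ 0.6923, P(plant 2) ≈ 0.0093, P(plant 3) ≈ 0.2984

0.6923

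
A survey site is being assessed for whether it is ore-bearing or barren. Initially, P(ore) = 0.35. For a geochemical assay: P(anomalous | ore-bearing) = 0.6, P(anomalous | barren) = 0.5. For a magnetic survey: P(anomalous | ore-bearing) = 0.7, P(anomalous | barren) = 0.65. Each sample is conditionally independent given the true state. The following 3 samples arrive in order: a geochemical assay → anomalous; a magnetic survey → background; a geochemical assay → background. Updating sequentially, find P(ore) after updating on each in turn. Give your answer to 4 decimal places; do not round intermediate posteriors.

After a geochemical assay='anomalous': P(ore) = 0.6·0.3500 / (0.6·0.3500 + 0.5·0.6500) ≈ 0.3925
After a magnetic survey='background': P(ore) = 0.3·0.3925 / (0.3·0.3925 + 0.35·0.6075) ≈ 0.3564
After a geochemical assay='background': P(ore) = 0.4·0.3564 / (0.4·0.3564 + 0.5·0.6436) ≈ 0.3070

0.3070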